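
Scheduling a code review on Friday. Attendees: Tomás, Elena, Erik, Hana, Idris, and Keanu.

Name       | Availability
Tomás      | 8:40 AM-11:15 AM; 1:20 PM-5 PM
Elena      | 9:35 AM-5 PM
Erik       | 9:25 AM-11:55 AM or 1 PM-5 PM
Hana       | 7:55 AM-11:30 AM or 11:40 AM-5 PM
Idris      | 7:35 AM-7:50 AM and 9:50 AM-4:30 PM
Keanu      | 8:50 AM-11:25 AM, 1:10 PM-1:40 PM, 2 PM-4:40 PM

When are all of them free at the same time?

Tomás ∩ Elena: 09:35-11:15, 13:20-17:00.
Tomás ∩ Elena ∩ Erik: 09:35-11:15, 13:20-17:00.
Tomás ∩ Elena ∩ Erik ∩ Hana: 09:35-11:15, 13:20-17:00.
Tomás ∩ Elena ∩ Erik ∩ Hana ∩ Idris: 09:50-11:15, 13:20-16:30.
Tomás ∩ Elena ∩ Erik ∩ Hana ∩ Idris ∩ Keanu: 09:50-11:15, 13:20-13:40, 14:00-16:30.
So the common availability across everyone is 09:50-11:15, 13:20-13:40, 14:00-16:30.

09:50-11:15, 13:20-13:40, 14:00-16:30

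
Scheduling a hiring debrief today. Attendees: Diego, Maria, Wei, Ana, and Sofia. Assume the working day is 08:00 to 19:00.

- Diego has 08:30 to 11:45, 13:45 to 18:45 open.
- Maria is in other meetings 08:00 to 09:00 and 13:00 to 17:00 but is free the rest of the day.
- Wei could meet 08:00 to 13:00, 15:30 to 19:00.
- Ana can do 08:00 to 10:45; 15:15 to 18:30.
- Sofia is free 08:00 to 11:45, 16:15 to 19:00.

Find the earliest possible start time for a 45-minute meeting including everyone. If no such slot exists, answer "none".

Diego free: 08:30-11:45, 13:45-18:45.
Maria free: 09:00-13:00, 17:00-19:00 (invert busy blocks within the working day).
Wei free: 08:00-13:00, 15:30-19:00.
Ana free: 08:00-10:45, 15:15-18:30.
Sofia free: 08:00-11:45, 16:15-19:00.
Diego ∩ Maria: 09:00-11:45, 17:00-18:45.
Diego ∩ Maria ∩ Wei: 09:00-11:45, 17:00-18:45.
Diego ∩ Maria ∩ Wei ∩ Ana: 09:00-10:45, 17:00-18:30.
Diego ∩ Maria ∩ Wei ∩ Ana ∩ Sofia: 09:00-10:45, 17:00-18:30.
The first common window of at least 45 minutes is 09:00-10:45, so the earliest start is 09:00.

09:00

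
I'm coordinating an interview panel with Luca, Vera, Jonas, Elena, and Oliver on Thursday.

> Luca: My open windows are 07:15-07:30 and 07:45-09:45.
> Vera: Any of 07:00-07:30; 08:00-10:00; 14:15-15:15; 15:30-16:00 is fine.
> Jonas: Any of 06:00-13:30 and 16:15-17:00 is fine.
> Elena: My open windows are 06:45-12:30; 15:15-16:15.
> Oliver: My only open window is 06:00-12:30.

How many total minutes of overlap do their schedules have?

Luca ∩ Vera: 07:15-07:30, 08:00-09:45.
Luca ∩ Vera ∩ Jonas: 07:15-07:30, 08:00-09:45.
Luca ∩ Vera ∩ Jonas ∩ Elena: 07:15-07:30, 08:00-09:45.
Luca ∩ Vera ∩ Jonas ∩ Elena ∩ Oliver: 07:15-07:30, 08:00-09:45.
Summing the common windows: 15 + 105 = 120 minutes.

120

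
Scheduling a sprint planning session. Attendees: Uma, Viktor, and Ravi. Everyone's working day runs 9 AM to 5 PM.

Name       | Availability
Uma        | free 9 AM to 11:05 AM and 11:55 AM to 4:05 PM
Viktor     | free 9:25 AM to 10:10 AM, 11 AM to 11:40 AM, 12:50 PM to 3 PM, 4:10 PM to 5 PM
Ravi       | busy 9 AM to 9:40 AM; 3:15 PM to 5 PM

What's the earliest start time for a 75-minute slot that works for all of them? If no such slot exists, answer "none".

Uma free: 09:00-11:05, 11:55-16:05.
Viktor free: 09:25-10:10, 11:00-11:40, 12:50-15:00, 16:10-17:00.
Ravi free: 09:40-15:15 (invert busy blocks within the working day).
Uma ∩ Viktor: 09:25-10:10, 11:00-11:05, 12:50-15:00.
Uma ∩ Viktor ∩ Ravi: 09:40-10:10, 11:00-11:05, 12:50-15:00.
The first common window of at least 75 minutes is 12:50-15:00, so the earliest start is 12:50.

12:50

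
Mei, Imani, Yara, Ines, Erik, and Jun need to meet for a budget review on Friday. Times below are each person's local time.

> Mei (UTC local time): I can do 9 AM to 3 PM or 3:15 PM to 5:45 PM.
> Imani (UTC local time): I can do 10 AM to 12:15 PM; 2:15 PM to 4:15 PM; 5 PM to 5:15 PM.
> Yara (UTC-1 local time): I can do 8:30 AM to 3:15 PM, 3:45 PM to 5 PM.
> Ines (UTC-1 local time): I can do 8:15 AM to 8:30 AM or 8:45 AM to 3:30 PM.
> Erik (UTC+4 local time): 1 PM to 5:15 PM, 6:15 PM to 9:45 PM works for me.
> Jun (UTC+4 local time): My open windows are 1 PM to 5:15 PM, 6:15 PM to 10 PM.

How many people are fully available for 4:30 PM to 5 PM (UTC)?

3

Mei in UTC: 09:00-15:00, 15:15-17:45.
Imani in UTC: 10:00-12:15, 14:15-16:15, 17:00-17:15.
Yara in UTC: 09:30-16:15, 16:45-18:00 (add 1h to convert from UTC-1).
Ines in UTC: 09:15-09:30, 09:45-16:30 (add 1h to convert from UTC-1).
Erik in UTC: 09:00-13:15, 14:15-17:45 (subtract 4h to convert from UTC+4).
Jun in UTC: 09:00-13:15, 14:15-18:00 (subtract 4h to convert from UTC+4).
Mei, Erik, and Jun can make the full 16:30-17:00 slot — that's 3.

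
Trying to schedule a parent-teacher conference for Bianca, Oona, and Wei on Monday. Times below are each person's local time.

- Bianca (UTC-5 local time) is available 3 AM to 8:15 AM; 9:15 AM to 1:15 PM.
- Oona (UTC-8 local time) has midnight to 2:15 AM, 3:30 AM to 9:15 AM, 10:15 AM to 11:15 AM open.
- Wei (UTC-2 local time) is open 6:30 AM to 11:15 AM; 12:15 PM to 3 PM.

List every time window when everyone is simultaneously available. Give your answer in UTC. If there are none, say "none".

08:30-10:15, 11:30-13:15, 14:15-17:00

Bianca in UTC: 08:00-13:15, 14:15-18:15 (add 5h to convert from UTC-5).
Oona in UTC: 08:00-10:15, 11:30-17:15, 18:15-19:15 (add 8h to convert from UTC-8).
Wei in UTC: 08:30-13:15, 14:15-17:00 (add 2h to convert from UTC-2).
Bianca ∩ Oona: 08:00-10:15, 11:30-13:15, 14:15-17:15.
Bianca ∩ Oona ∩ Wei: 08:30-10:15, 11:30-13:15, 14:15-17:00.
So the common availability across everyone is 08:30-10:15, 11:30-13:15, 14:15-17:00.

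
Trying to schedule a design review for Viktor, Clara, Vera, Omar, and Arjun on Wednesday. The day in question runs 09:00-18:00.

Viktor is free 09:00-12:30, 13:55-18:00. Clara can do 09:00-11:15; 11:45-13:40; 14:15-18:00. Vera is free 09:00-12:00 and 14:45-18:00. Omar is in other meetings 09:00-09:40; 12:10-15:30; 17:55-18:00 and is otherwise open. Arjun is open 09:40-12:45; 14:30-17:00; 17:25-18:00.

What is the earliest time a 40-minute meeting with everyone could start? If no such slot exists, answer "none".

09:40

Viktor free: 09:00-12:30, 13:55-18:00.
Clara free: 09:00-11:15, 11:45-13:40, 14:15-18:00.
Vera free: 09:00-12:00, 14:45-18:00.
Omar free: 09:40-12:10, 15:30-17:55 (invert busy blocks within the working day).
Arjun free: 09:40-12:45, 14:30-17:00, 17:25-18:00.
Viktor ∩ Clara: 09:00-11:15, 11:45-12:30, 14:15-18:00.
Viktor ∩ Clara ∩ Vera: 09:00-11:15, 11:45-12:00, 14:45-18:00.
Viktor ∩ Clara ∩ Vera ∩ Omar: 09:40-11:15, 11:45-12:00, 15:30-17:55.
Viktor ∩ Clara ∩ Vera ∩ Omar ∩ Arjun: 09:40-11:15, 11:45-12:00, 15:30-17:00, 17:25-17:55.
The first common window of at least 40 minutes is 09:40-11:15, so the earliest start is 09:40.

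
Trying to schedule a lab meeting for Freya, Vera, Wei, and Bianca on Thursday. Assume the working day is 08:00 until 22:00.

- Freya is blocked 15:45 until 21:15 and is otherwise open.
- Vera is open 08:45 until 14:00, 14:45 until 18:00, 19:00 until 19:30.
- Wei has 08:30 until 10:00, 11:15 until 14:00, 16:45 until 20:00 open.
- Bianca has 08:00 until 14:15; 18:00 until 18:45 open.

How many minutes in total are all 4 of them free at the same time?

240

Freya free: 08:00-15:45, 21:15-22:00 (invert busy blocks within the working day).
Vera free: 08:45-14:00, 14:45-18:00, 19:00-19:30.
Wei free: 08:30-10:00, 11:15-14:00, 16:45-20:00.
Bianca free: 08:00-14:15, 18:00-18:45.
Freya ∩ Vera: 08:45-14:00, 14:45-15:45.
Freya ∩ Vera ∩ Wei: 08:45-10:00, 11:15-14:00.
Freya ∩ Vera ∩ Wei ∩ Bianca: 08:45-10:00, 11:15-14:00.
Summing the common windows: 75 + 165 = 240 minutes.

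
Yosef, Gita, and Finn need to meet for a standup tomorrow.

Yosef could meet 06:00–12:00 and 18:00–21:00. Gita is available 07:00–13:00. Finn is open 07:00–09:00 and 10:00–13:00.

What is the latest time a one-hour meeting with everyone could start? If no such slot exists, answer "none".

11:00

Yosef ∩ Gita: 07:00-12:00.
Yosef ∩ Gita ∩ Finn: 07:00-09:00, 10:00-12:00.
Those are the intersection windows.
The last common window of at least 60 minutes is 10:00-12:00; a 60-minute meeting can start as late as 11:00 and still end by 12:00.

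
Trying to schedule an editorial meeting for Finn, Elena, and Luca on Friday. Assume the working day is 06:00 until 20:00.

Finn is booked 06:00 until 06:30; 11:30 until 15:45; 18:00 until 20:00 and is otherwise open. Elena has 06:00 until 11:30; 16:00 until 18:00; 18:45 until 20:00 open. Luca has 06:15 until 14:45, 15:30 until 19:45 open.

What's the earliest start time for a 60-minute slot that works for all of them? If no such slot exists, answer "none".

Finn free: 06:30-11:30, 15:45-18:00 (invert busy blocks within the working day).
Elena free: 06:00-11:30, 16:00-18:00, 18:45-20:00.
Luca free: 06:15-14:45, 15:30-19:45.
Finn ∩ Elena: 06:30-11:30, 16:00-18:00.
Finn ∩ Elena ∩ Luca: 06:30-11:30, 16:00-18:00.
The first common window of at least 60 minutes is 06:30-11:30, so the earliest start is 06:30.

06:30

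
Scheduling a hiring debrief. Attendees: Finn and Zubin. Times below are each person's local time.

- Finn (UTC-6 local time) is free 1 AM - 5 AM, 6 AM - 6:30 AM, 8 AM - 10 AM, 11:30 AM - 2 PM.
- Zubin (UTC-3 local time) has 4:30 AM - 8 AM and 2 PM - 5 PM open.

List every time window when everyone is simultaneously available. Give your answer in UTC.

Finn in UTC: 07:00-11:00, 12:00-12:30, 14:00-16:00, 17:30-20:00 (add 6h to convert from UTC-6).
Zubin in UTC: 07:30-11:00, 17:00-20:00 (add 3h to convert from UTC-3).
Finn ∩ Zubin: 07:30-11:00, 17:30-20:00.

07:30-11:00, 17:30-20:00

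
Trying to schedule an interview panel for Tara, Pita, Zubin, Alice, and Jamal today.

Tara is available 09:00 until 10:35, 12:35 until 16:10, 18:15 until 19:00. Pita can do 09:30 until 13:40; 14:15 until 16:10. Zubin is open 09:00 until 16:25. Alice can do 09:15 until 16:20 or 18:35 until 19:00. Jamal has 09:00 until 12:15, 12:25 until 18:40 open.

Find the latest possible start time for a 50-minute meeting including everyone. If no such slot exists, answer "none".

15:20

Tara ∩ Pita: 09:30-10:35, 12:35-13:40, 14:15-16:10.
Tara ∩ Pita ∩ Zubin: 09:30-10:35, 12:35-13:40, 14:15-16:10.
Tara ∩ Pita ∩ Zubin ∩ Alice: 09:30-10:35, 12:35-13:40, 14:15-16:10.
Tara ∩ Pita ∩ Zubin ∩ Alice ∩ Jamal: 09:30-10:35, 12:35-13:40, 14:15-16:10.
So the common availability across everyone is 09:30-10:35, 12:35-13:40, 14:15-16:10.
The last common window of at least 50 minutes is 14:15-16:10; a 50-minute meeting can start as late as 15:20 and still end by 16:10.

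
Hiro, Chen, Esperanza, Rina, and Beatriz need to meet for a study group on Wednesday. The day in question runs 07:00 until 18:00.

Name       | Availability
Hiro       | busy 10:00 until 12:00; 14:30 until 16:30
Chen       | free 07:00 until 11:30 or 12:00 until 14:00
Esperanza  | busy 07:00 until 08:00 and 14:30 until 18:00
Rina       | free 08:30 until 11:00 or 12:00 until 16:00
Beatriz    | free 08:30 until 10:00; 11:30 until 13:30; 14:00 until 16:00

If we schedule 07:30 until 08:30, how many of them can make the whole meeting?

2

Hiro free: 07:00-10:00, 12:00-14:30, 16:30-18:00 (invert busy blocks within the working day).
Chen free: 07:00-11:30, 12:00-14:00.
Esperanza free: 08:00-14:30 (invert busy blocks within the working day).
Rina free: 08:30-11:00, 12:00-16:00.
Beatriz free: 08:30-10:00, 11:30-13:30, 14:00-16:00.
Hiro and Chen can make the full 07:30-08:30 slot — that's 2.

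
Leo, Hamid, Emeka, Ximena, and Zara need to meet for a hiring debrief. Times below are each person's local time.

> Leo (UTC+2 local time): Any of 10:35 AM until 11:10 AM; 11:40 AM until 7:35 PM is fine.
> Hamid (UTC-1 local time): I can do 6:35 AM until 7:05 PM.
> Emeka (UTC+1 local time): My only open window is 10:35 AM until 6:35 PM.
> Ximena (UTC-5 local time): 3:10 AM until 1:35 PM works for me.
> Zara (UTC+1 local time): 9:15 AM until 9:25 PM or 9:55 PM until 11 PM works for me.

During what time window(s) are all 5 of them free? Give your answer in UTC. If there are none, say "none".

Leo in UTC: 08:35-09:10, 09:40-17:35 (subtract 2h to convert from UTC+2).
Hamid in UTC: 07:35-20:05 (add 1h to convert from UTC-1).
Emeka in UTC: 09:35-17:35 (subtract 1h to convert from UTC+1).
Ximena in UTC: 08:10-18:35 (add 5h to convert from UTC-5).
Zara in UTC: 08:15-20:25, 20:55-22:00 (subtract 1h to convert from UTC+1).
Leo ∩ Hamid: 08:35-09:10, 09:40-17:35.
Leo ∩ Hamid ∩ Emeka: 09:40-17:35.
Leo ∩ Hamid ∩ Emeka ∩ Ximena: 09:40-17:35.
Leo ∩ Hamid ∩ Emeka ∩ Ximena ∩ Zara: 09:40-17:35.
So the common availability across everyone is 09:40-17:35.

09:40-17:35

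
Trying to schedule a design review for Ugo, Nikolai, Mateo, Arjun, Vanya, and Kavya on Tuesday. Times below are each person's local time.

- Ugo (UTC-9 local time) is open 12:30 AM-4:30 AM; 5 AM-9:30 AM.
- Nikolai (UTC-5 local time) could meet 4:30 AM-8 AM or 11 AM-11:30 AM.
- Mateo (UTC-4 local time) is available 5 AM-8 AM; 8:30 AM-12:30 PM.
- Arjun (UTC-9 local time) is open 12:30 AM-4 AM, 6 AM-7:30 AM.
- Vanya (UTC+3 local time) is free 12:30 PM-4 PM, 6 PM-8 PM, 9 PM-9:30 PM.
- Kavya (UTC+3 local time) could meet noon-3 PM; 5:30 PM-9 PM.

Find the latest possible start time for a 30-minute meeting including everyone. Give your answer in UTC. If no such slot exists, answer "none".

Ugo in UTC: 09:30-13:30, 14:00-18:30 (add 9h to convert from UTC-9).
Nikolai in UTC: 09:30-13:00, 16:00-16:30 (add 5h to convert from UTC-5).
Mateo in UTC: 09:00-12:00, 12:30-16:30 (add 4h to convert from UTC-4).
Arjun in UTC: 09:30-13:00, 15:00-16:30 (add 9h to convert from UTC-9).
Vanya in UTC: 09:30-13:00, 15:00-17:00, 18:00-18:30 (subtract 3h to convert from UTC+3).
Kavya in UTC: 09:00-12:00, 14:30-18:00 (subtract 3h to convert from UTC+3).
Ugo ∩ Nikolai: 09:30-13:00, 16:00-16:30.
Ugo ∩ Nikolai ∩ Mateo: 09:30-12:00, 12:30-13:00, 16:00-16:30.
Ugo ∩ Nikolai ∩ Mateo ∩ Arjun: 09:30-12:00, 12:30-13:00, 16:00-16:30.
Ugo ∩ Nikolai ∩ Mateo ∩ Arjun ∩ Vanya: 09:30-12:00, 12:30-13:00, 16:00-16:30.
Ugo ∩ Nikolai ∩ Mateo ∩ Arjun ∩ Vanya ∩ Kavya: 09:30-12:00, 16:00-16:30.
So the common availability across everyone is 09:30-12:00, 16:00-16:30.
The last common window of at least 30 minutes is 16:00-16:30; a 30-minute meeting can start as late as 16:00 and still end by 16:30.

16:00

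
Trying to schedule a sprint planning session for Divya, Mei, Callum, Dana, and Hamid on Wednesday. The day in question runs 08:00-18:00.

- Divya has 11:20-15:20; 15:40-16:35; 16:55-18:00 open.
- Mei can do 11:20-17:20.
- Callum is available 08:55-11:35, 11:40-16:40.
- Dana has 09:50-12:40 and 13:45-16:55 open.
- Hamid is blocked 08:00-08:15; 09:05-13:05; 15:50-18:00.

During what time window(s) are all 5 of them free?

13:45-15:20, 15:40-15:50

Divya free: 11:20-15:20, 15:40-16:35, 16:55-18:00.
Mei free: 11:20-17:20.
Callum free: 08:55-11:35, 11:40-16:40.
Dana free: 09:50-12:40, 13:45-16:55.
Hamid free: 08:15-09:05, 13:05-15:50 (invert busy blocks within the working day).
Divya ∩ Mei: 11:20-15:20, 15:40-16:35, 16:55-17:20.
Divya ∩ Mei ∩ Callum: 11:20-11:35, 11:40-15:20, 15:40-16:35.
Divya ∩ Mei ∩ Callum ∩ Dana: 11:20-11:35, 11:40-12:40, 13:45-15:20, 15:40-16:35.
Divya ∩ Mei ∩ Callum ∩ Dana ∩ Hamid: 13:45-15:20, 15:40-15:50.
Those are the intersection windows.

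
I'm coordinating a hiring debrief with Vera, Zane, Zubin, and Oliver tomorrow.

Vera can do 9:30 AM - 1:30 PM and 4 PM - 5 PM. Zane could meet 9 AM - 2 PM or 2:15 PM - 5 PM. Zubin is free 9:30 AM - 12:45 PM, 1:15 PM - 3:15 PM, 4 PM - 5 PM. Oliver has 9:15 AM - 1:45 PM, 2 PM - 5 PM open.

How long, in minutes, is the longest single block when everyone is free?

Vera ∩ Zane: 09:30-13:30, 16:00-17:00.
Vera ∩ Zane ∩ Zubin: 09:30-12:45, 13:15-13:30, 16:00-17:00.
Vera ∩ Zane ∩ Zubin ∩ Oliver: 09:30-12:45, 13:15-13:30, 16:00-17:00.
Those are the intersection windows.
The longest is 09:30-12:45 at 195 minutes.

195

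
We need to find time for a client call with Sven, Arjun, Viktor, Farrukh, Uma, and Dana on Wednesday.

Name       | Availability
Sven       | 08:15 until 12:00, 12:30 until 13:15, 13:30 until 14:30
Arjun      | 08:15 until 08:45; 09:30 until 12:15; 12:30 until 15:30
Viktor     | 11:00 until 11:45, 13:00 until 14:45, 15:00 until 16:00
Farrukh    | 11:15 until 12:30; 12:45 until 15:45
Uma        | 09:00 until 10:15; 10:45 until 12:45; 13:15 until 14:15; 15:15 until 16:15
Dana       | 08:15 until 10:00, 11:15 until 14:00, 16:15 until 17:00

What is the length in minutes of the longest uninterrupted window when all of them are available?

30

Sven ∩ Arjun: 08:15-08:45, 09:30-12:00, 12:30-13:15, 13:30-14:30.
Sven ∩ Arjun ∩ Viktor: 11:00-11:45, 13:00-13:15, 13:30-14:30.
Sven ∩ Arjun ∩ Viktor ∩ Farrukh: 11:15-11:45, 13:00-13:15, 13:30-14:30.
Sven ∩ Arjun ∩ Viktor ∩ Farrukh ∩ Uma: 11:15-11:45, 13:30-14:15.
Sven ∩ Arjun ∩ Viktor ∩ Farrukh ∩ Uma ∩ Dana: 11:15-11:45, 13:30-14:00.
Those are the intersection windows.
The longest is 11:15-11:45 at 30 minutes.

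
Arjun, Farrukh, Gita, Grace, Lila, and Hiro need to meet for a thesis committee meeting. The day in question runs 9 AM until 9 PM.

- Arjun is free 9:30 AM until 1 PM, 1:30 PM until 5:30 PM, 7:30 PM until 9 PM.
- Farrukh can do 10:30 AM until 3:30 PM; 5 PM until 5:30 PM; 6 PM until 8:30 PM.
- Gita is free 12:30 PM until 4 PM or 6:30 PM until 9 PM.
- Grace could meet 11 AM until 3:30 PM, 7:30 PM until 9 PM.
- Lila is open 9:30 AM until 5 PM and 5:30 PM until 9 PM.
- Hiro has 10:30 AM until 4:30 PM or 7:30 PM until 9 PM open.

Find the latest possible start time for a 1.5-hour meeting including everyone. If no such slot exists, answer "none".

Arjun ∩ Farrukh: 10:30-13:00, 13:30-15:30, 17:00-17:30, 19:30-20:30.
Arjun ∩ Farrukh ∩ Gita: 12:30-13:00, 13:30-15:30, 19:30-20:30.
Arjun ∩ Farrukh ∩ Gita ∩ Grace: 12:30-13:00, 13:30-15:30, 19:30-20:30.
Arjun ∩ Farrukh ∩ Gita ∩ Grace ∩ Lila: 12:30-13:00, 13:30-15:30, 19:30-20:30.
Arjun ∩ Farrukh ∩ Gita ∩ Grace ∩ Lila ∩ Hiro: 12:30-13:00, 13:30-15:30, 19:30-20:30.
The last common window of at least 90 minutes is 13:30-15:30; a 90-minute meeting can start as late as 14:00 and still end by 15:30.

14:00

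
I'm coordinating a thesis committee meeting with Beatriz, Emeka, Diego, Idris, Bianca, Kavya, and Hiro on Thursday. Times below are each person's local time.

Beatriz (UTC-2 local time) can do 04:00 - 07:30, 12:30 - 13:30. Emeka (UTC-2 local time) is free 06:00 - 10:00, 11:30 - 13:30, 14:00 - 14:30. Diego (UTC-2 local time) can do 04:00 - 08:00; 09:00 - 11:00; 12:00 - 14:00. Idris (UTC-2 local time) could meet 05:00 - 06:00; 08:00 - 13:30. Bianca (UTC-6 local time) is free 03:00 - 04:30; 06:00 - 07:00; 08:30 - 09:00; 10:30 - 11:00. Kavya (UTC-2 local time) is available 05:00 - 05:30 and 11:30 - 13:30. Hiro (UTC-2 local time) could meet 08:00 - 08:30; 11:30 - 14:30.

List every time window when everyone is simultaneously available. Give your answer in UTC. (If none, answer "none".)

Beatriz in UTC: 06:00-09:30, 14:30-15:30 (add 2h to convert from UTC-2).
Emeka in UTC: 08:00-12:00, 13:30-15:30, 16:00-16:30 (add 2h to convert from UTC-2).
Diego in UTC: 06:00-10:00, 11:00-13:00, 14:00-16:00 (add 2h to convert from UTC-2).
Idris in UTC: 07:00-08:00, 10:00-15:30 (add 2h to convert from UTC-2).
Bianca in UTC: 09:00-10:30, 12:00-13:00, 14:30-15:00, 16:30-17:00 (add 6h to convert from UTC-6).
Kavya in UTC: 07:00-07:30, 13:30-15:30 (add 2h to convert from UTC-2).
Hiro in UTC: 10:00-10:30, 13:30-16:30 (add 2h to convert from UTC-2).
Beatriz ∩ Emeka: 08:00-09:30, 14:30-15:30.
Beatriz ∩ Emeka ∩ Diego: 08:00-09:30, 14:30-15:30.
Beatriz ∩ Emeka ∩ Diego ∩ Idris: 14:30-15:30.
Beatriz ∩ Emeka ∩ Diego ∩ Idris ∩ Bianca: 14:30-15:00.
Beatriz ∩ Emeka ∩ Diego ∩ Idris ∩ Bianca ∩ Kavya: 14:30-15:00.
Beatriz ∩ Emeka ∩ Diego ∩ Idris ∩ Bianca ∩ Kavya ∩ Hiro: 14:30-15:00.
Those are the intersection windows.

14:30-15:00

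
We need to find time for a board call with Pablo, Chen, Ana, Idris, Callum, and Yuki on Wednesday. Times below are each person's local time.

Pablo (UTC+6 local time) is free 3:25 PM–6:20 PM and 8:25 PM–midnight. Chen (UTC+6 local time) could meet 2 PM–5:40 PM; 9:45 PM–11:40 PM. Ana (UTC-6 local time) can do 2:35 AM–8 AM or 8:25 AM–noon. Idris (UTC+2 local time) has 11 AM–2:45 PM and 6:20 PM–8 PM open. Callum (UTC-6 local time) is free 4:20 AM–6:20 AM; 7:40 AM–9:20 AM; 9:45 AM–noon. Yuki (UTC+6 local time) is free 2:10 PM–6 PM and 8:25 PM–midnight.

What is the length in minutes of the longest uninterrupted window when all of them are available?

80

Pablo in UTC: 09:25-12:20, 14:25-18:00 (subtract 6h to convert from UTC+6).
Chen in UTC: 08:00-11:40, 15:45-17:40 (subtract 6h to convert from UTC+6).
Ana in UTC: 08:35-14:00, 14:25-18:00 (add 6h to convert from UTC-6).
Idris in UTC: 09:00-12:45, 16:20-18:00 (subtract 2h to convert from UTC+2).
Callum in UTC: 10:20-12:20, 13:40-15:20, 15:45-18:00 (add 6h to convert from UTC-6).
Yuki in UTC: 08:10-12:00, 14:25-18:00 (subtract 6h to convert from UTC+6).
Pablo ∩ Chen: 09:25-11:40, 15:45-17:40.
Pablo ∩ Chen ∩ Ana: 09:25-11:40, 15:45-17:40.
Pablo ∩ Chen ∩ Ana ∩ Idris: 09:25-11:40, 16:20-17:40.
Pablo ∩ Chen ∩ Ana ∩ Idris ∩ Callum: 10:20-11:40, 16:20-17:40.
Pablo ∩ Chen ∩ Ana ∩ Idris ∩ Callum ∩ Yuki: 10:20-11:40, 16:20-17:40.
The longest is 10:20-11:40 at 80 minutes.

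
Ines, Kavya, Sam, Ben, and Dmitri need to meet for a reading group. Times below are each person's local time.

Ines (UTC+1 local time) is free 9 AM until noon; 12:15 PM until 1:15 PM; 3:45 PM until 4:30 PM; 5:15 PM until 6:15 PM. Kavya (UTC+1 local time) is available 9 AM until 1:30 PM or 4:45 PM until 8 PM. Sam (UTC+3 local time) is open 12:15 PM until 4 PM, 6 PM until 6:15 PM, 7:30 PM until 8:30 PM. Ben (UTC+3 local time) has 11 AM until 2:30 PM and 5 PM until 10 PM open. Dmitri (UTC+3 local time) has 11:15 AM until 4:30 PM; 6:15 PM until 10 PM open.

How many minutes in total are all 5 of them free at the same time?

Ines in UTC: 08:00-11:00, 11:15-12:15, 14:45-15:30, 16:15-17:15 (subtract 1h to convert from UTC+1).
Kavya in UTC: 08:00-12:30, 15:45-19:00 (subtract 1h to convert from UTC+1).
Sam in UTC: 09:15-13:00, 15:00-15:15, 16:30-17:30 (subtract 3h to convert from UTC+3).
Ben in UTC: 08:00-11:30, 14:00-19:00 (subtract 3h to convert from UTC+3).
Dmitri in UTC: 08:15-13:30, 15:15-19:00 (subtract 3h to convert from UTC+3).
Ines ∩ Kavya: 08:00-11:00, 11:15-12:15, 16:15-17:15.
Ines ∩ Kavya ∩ Sam: 09:15-11:00, 11:15-12:15, 16:30-17:15.
Ines ∩ Kavya ∩ Sam ∩ Ben: 09:15-11:00, 11:15-11:30, 16:30-17:15.
Ines ∩ Kavya ∩ Sam ∩ Ben ∩ Dmitri: 09:15-11:00, 11:15-11:30, 16:30-17:15.
Summing the common windows: 105 + 15 + 45 = 165 minutes.

165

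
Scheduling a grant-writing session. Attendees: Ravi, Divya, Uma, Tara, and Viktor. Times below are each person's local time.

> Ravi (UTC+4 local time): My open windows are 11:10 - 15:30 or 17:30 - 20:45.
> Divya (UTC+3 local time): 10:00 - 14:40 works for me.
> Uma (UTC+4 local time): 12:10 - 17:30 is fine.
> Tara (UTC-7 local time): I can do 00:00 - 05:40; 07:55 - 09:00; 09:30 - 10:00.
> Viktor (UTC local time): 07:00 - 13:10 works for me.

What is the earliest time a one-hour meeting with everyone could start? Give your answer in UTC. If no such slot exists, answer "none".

08:10

Ravi in UTC: 07:10-11:30, 13:30-16:45 (subtract 4h to convert from UTC+4).
Divya in UTC: 07:00-11:40 (subtract 3h to convert from UTC+3).
Uma in UTC: 08:10-13:30 (subtract 4h to convert from UTC+4).
Tara in UTC: 07:00-12:40, 14:55-16:00, 16:30-17:00 (add 7h to convert from UTC-7).
Viktor in UTC: 07:00-13:10.
Ravi ∩ Divya: 07:10-11:30.
Ravi ∩ Divya ∩ Uma: 08:10-11:30.
Ravi ∩ Divya ∩ Uma ∩ Tara: 08:10-11:30.
Ravi ∩ Divya ∩ Uma ∩ Tara ∩ Viktor: 08:10-11:30.
Those are the intersection windows.
The first common window of at least 60 minutes is 08:10-11:30, so the earliest start is 08:10.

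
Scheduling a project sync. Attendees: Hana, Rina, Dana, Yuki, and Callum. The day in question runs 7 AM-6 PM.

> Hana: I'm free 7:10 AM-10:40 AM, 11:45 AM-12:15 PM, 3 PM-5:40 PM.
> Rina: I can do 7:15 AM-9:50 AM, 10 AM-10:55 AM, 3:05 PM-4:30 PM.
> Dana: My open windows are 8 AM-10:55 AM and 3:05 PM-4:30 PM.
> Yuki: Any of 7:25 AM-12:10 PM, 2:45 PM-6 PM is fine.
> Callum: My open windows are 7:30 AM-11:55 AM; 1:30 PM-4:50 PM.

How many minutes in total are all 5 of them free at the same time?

Hana ∩ Rina: 07:15-09:50, 10:00-10:40, 15:05-16:30.
Hana ∩ Rina ∩ Dana: 08:00-09:50, 10:00-10:40, 15:05-16:30.
Hana ∩ Rina ∩ Dana ∩ Yuki: 08:00-09:50, 10:00-10:40, 15:05-16:30.
Hana ∩ Rina ∩ Dana ∩ Yuki ∩ Callum: 08:00-09:50, 10:00-10:40, 15:05-16:30.
Summing the common windows: 110 + 40 + 85 = 235 minutes.

235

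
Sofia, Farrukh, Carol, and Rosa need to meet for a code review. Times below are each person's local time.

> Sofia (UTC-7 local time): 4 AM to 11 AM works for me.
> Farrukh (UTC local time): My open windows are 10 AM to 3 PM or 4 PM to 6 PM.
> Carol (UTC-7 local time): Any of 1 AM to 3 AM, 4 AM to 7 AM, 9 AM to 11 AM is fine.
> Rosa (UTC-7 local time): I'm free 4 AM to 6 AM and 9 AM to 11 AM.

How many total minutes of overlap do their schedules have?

240

Sofia in UTC: 11:00-18:00 (add 7h to convert from UTC-7).
Farrukh in UTC: 10:00-15:00, 16:00-18:00.
Carol in UTC: 08:00-10:00, 11:00-14:00, 16:00-18:00 (add 7h to convert from UTC-7).
Rosa in UTC: 11:00-13:00, 16:00-18:00 (add 7h to convert from UTC-7).
Sofia ∩ Farrukh: 11:00-15:00, 16:00-18:00.
Sofia ∩ Farrukh ∩ Carol: 11:00-14:00, 16:00-18:00.
Sofia ∩ Farrukh ∩ Carol ∩ Rosa: 11:00-13:00, 16:00-18:00.
So the common availability across everyone is 11:00-13:00, 16:00-18:00.
Summing the common windows: 120 + 120 = 240 minutes.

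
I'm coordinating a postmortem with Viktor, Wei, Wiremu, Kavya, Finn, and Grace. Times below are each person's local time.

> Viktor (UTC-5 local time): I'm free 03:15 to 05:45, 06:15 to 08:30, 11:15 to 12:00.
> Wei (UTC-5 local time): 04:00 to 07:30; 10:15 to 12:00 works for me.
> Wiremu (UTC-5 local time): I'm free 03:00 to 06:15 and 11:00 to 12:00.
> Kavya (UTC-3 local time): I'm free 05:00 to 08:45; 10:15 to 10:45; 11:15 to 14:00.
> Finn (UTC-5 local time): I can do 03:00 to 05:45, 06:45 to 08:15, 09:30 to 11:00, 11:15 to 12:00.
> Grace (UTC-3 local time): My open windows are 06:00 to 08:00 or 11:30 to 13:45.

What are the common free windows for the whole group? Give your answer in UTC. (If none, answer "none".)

Viktor in UTC: 08:15-10:45, 11:15-13:30, 16:15-17:00 (add 5h to convert from UTC-5).
Wei in UTC: 09:00-12:30, 15:15-17:00 (add 5h to convert from UTC-5).
Wiremu in UTC: 08:00-11:15, 16:00-17:00 (add 5h to convert from UTC-5).
Kavya in UTC: 08:00-11:45, 13:15-13:45, 14:15-17:00 (add 3h to convert from UTC-3).
Finn in UTC: 08:00-10:45, 11:45-13:15, 14:30-16:00, 16:15-17:00 (add 5h to convert from UTC-5).
Grace in UTC: 09:00-11:00, 14:30-16:45 (add 3h to convert from UTC-3).
Viktor ∩ Wei: 09:00-10:45, 11:15-12:30, 16:15-17:00.
Viktor ∩ Wei ∩ Wiremu: 09:00-10:45, 16:15-17:00.
Viktor ∩ Wei ∩ Wiremu ∩ Kavya: 09:00-10:45, 16:15-17:00.
Viktor ∩ Wei ∩ Wiremu ∩ Kavya ∩ Finn: 09:00-10:45, 16:15-17:00.
Viktor ∩ Wei ∩ Wiremu ∩ Kavya ∩ Finn ∩ Grace: 09:00-10:45, 16:15-16:45.

09:00-10:45, 16:15-16:45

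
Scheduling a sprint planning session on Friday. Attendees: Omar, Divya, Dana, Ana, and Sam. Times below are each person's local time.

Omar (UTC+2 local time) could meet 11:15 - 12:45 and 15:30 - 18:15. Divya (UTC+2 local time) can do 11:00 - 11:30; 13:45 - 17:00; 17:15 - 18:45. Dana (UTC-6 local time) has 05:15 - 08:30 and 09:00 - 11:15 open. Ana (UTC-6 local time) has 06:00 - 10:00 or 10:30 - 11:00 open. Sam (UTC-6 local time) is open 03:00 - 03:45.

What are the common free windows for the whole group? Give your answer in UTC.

Omar in UTC: 09:15-10:45, 13:30-16:15 (subtract 2h to convert from UTC+2).
Divya in UTC: 09:00-09:30, 11:45-15:00, 15:15-16:45 (subtract 2h to convert from UTC+2).
Dana in UTC: 11:15-14:30, 15:00-17:15 (add 6h to convert from UTC-6).
Ana in UTC: 12:00-16:00, 16:30-17:00 (add 6h to convert from UTC-6).
Sam in UTC: 09:00-09:45 (add 6h to convert from UTC-6).
Omar ∩ Divya: 09:15-09:30, 13:30-15:00, 15:15-16:15.
Omar ∩ Divya ∩ Dana: 13:30-14:30, 15:15-16:15.
Omar ∩ Divya ∩ Dana ∩ Ana: 13:30-14:30, 15:15-16:00.
Omar ∩ Divya ∩ Dana ∩ Ana ∩ Sam: ∅.
There is no time when everyone is free.

none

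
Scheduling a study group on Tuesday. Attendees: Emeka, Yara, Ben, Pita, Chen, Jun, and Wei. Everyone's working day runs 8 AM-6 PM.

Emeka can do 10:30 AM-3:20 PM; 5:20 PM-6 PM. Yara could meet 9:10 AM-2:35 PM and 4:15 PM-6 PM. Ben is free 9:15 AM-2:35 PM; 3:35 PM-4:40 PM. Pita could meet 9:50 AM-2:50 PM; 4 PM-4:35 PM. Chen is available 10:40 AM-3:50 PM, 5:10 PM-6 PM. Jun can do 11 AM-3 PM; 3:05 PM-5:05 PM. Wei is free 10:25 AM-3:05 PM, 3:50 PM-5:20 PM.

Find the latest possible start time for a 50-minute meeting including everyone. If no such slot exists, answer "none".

Emeka ∩ Yara: 10:30-14:35, 17:20-18:00.
Emeka ∩ Yara ∩ Ben: 10:30-14:35.
Emeka ∩ Yara ∩ Ben ∩ Pita: 10:30-14:35.
Emeka ∩ Yara ∩ Ben ∩ Pita ∩ Chen: 10:40-14:35.
Emeka ∩ Yara ∩ Ben ∩ Pita ∩ Chen ∩ Jun: 11:00-14:35.
Emeka ∩ Yara ∩ Ben ∩ Pita ∩ Chen ∩ Jun ∩ Wei: 11:00-14:35.
So the common availability across everyone is 11:00-14:35.
The last common window of at least 50 minutes is 11:00-14:35; a 50-minute meeting can start as late as 13:45 and still end by 14:35.

13:45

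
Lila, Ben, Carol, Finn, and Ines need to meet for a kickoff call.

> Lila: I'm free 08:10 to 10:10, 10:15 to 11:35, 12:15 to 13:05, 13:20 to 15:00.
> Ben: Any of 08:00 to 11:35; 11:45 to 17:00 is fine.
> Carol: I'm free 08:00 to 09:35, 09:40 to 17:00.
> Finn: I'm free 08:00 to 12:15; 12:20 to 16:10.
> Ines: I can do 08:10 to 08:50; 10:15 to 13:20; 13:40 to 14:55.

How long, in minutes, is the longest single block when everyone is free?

Lila ∩ Ben: 08:10-10:10, 10:15-11:35, 12:15-13:05, 13:20-15:00.
Lila ∩ Ben ∩ Carol: 08:10-09:35, 09:40-10:10, 10:15-11:35, 12:15-13:05, 13:20-15:00.
Lila ∩ Ben ∩ Carol ∩ Finn: 08:10-09:35, 09:40-10:10, 10:15-11:35, 12:20-13:05, 13:20-15:00.
Lila ∩ Ben ∩ Carol ∩ Finn ∩ Ines: 08:10-08:50, 10:15-11:35, 12:20-13:05, 13:40-14:55.
The longest is 10:15-11:35 at 80 minutes.

80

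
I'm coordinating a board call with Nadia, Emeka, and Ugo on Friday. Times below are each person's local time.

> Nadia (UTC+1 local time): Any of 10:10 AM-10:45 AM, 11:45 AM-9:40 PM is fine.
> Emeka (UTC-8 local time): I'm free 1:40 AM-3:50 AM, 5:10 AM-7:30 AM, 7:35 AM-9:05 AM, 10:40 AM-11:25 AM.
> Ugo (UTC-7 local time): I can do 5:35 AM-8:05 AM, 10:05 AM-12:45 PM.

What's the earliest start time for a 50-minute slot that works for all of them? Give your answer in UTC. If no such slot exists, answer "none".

Nadia in UTC: 09:10-09:45, 10:45-20:40 (subtract 1h to convert from UTC+1).
Emeka in UTC: 09:40-11:50, 13:10-15:30, 15:35-17:05, 18:40-19:25 (add 8h to convert from UTC-8).
Ugo in UTC: 12:35-15:05, 17:05-19:45 (add 7h to convert from UTC-7).
Nadia ∩ Emeka: 09:40-09:45, 10:45-11:50, 13:10-15:30, 15:35-17:05, 18:40-19:25.
Nadia ∩ Emeka ∩ Ugo: 13:10-15:05, 18:40-19:25.
The first common window of at least 50 minutes is 13:10-15:05, so the earliest start is 13:10.

13:10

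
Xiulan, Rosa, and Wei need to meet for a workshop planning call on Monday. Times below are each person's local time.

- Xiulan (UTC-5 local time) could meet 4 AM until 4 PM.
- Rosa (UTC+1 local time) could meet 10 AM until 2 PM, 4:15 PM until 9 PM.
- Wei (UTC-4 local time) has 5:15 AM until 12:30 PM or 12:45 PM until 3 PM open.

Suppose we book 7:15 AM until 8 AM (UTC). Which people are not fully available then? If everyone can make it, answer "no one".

Rosa, Wei, Xiulan

Xiulan in UTC: 09:00-21:00 (add 5h to convert from UTC-5).
Rosa in UTC: 09:00-13:00, 15:15-20:00 (subtract 1h to convert from UTC+1).
Wei in UTC: 09:15-16:30, 16:45-19:00 (add 4h to convert from UTC-4).
Xiulan: not fully free for 07:15-08:00. Rosa: not fully free for 07:15-08:00. Wei: not fully free for 07:15-08:00.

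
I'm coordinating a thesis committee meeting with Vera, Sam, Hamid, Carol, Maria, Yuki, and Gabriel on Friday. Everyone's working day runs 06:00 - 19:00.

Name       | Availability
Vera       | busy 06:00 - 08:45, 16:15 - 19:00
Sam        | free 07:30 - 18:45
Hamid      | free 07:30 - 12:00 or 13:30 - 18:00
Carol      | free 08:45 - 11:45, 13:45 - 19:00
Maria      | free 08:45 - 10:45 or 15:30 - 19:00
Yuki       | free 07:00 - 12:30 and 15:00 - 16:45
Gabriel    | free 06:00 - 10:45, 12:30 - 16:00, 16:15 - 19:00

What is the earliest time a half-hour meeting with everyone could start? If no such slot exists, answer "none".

Vera free: 08:45-16:15 (invert busy blocks within the working day).
Sam free: 07:30-18:45.
Hamid free: 07:30-12:00, 13:30-18:00.
Carol free: 08:45-11:45, 13:45-19:00.
Maria free: 08:45-10:45, 15:30-19:00.
Yuki free: 07:00-12:30, 15:00-16:45.
Gabriel free: 06:00-10:45, 12:30-16:00, 16:15-19:00.
Vera ∩ Sam: 08:45-16:15.
Vera ∩ Sam ∩ Hamid: 08:45-12:00, 13:30-16:15.
Vera ∩ Sam ∩ Hamid ∩ Carol: 08:45-11:45, 13:45-16:15.
Vera ∩ Sam ∩ Hamid ∩ Carol ∩ Maria: 08:45-10:45, 15:30-16:15.
Vera ∩ Sam ∩ Hamid ∩ Carol ∩ Maria ∩ Yuki: 08:45-10:45, 15:30-16:15.
Vera ∩ Sam ∩ Hamid ∩ Carol ∩ Maria ∩ Yuki ∩ Gabriel: 08:45-10:45, 15:30-16:00.
Those are the intersection windows.
The first common window of at least 30 minutes is 08:45-10:45, so the earliest start is 08:45.

08:45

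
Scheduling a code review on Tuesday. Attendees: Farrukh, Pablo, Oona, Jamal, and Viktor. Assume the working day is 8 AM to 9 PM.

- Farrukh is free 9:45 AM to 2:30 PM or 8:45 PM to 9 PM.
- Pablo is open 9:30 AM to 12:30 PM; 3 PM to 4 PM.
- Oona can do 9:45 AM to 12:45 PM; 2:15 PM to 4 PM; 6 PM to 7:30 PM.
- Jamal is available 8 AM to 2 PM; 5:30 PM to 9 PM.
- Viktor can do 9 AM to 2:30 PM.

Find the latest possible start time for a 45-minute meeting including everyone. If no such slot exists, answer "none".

11:45

Farrukh ∩ Pablo: 09:45-12:30.
Farrukh ∩ Pablo ∩ Oona: 09:45-12:30.
Farrukh ∩ Pablo ∩ Oona ∩ Jamal: 09:45-12:30.
Farrukh ∩ Pablo ∩ Oona ∩ Jamal ∩ Viktor: 09:45-12:30.
So the common availability across everyone is 09:45-12:30.
The last common window of at least 45 minutes is 09:45-12:30; a 45-minute meeting can start as late as 11:45 and still end by 12:30.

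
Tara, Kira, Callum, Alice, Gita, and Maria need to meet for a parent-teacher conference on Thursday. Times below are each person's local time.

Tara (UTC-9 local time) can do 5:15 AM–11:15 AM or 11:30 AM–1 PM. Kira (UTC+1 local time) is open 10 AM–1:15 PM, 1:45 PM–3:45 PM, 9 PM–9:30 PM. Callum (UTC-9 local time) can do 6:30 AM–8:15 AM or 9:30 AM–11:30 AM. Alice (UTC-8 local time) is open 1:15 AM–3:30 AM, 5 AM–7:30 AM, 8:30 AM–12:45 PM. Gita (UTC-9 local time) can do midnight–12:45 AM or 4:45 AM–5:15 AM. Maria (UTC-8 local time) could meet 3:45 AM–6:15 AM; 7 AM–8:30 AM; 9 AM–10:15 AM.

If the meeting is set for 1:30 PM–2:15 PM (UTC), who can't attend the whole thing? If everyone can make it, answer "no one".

Tara in UTC: 14:15-20:15, 20:30-22:00 (add 9h to convert from UTC-9).
Kira in UTC: 09:00-12:15, 12:45-14:45, 20:00-20:30 (subtract 1h to convert from UTC+1).
Callum in UTC: 15:30-17:15, 18:30-20:30 (add 9h to convert from UTC-9).
Alice in UTC: 09:15-11:30, 13:00-15:30, 16:30-20:45 (add 8h to convert from UTC-8).
Gita in UTC: 09:00-09:45, 13:45-14:15 (add 9h to convert from UTC-9).
Maria in UTC: 11:45-14:15, 15:00-16:30, 17:00-18:15 (add 8h to convert from UTC-8).
Tara: not fully free for 13:30-14:15. Kira: free for 13:30-14:15. Callum: not fully free for 13:30-14:15. Alice: free for 13:30-14:15. Gita: not fully free for 13:30-14:15. Maria: free for 13:30-14:15.

Callum, Gita, Tara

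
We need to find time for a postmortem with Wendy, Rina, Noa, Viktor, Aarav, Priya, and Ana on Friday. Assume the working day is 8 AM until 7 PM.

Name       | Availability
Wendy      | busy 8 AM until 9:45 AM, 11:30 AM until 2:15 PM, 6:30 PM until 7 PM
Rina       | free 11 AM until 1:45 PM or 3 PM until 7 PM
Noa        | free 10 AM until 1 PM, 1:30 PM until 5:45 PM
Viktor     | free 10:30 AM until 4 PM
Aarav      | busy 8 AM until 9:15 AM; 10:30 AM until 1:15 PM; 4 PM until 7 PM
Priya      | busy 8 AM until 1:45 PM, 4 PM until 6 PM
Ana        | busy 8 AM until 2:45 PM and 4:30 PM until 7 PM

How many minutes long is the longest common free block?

Wendy free: 09:45-11:30, 14:15-18:30 (invert busy blocks within the working day).
Rina free: 11:00-13:45, 15:00-19:00.
Noa free: 10:00-13:00, 13:30-17:45.
Viktor free: 10:30-16:00.
Aarav free: 09:15-10:30, 13:15-16:00 (invert busy blocks within the working day).
Priya free: 13:45-16:00, 18:00-19:00 (invert busy blocks within the working day).
Ana free: 14:45-16:30 (invert busy blocks within the working day).
Wendy ∩ Rina: 11:00-11:30, 15:00-18:30.
Wendy ∩ Rina ∩ Noa: 11:00-11:30, 15:00-17:45.
Wendy ∩ Rina ∩ Noa ∩ Viktor: 11:00-11:30, 15:00-16:00.
Wendy ∩ Rina ∩ Noa ∩ Viktor ∩ Aarav: 15:00-16:00.
Wendy ∩ Rina ∩ Noa ∩ Viktor ∩ Aarav ∩ Priya: 15:00-16:00.
Wendy ∩ Rina ∩ Noa ∩ Viktor ∩ Aarav ∩ Priya ∩ Ana: 15:00-16:00.
The longest is 15:00-16:00 at 60 minutes.

60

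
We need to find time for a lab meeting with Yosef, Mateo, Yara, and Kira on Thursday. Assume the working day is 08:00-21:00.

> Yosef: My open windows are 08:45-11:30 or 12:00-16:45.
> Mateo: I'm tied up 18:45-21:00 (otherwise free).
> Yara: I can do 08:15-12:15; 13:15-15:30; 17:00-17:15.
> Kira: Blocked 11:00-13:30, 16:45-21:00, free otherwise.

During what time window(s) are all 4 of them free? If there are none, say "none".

Yosef free: 08:45-11:30, 12:00-16:45.
Mateo free: 08:00-18:45 (invert busy blocks within the working day).
Yara free: 08:15-12:15, 13:15-15:30, 17:00-17:15.
Kira free: 08:00-11:00, 13:30-16:45 (invert busy blocks within the working day).
Yosef ∩ Mateo: 08:45-11:30, 12:00-16:45.
Yosef ∩ Mateo ∩ Yara: 08:45-11:30, 12:00-12:15, 13:15-15:30.
Yosef ∩ Mateo ∩ Yara ∩ Kira: 08:45-11:00, 13:30-15:30.
Those are the intersection windows.

08:45-11:00, 13:30-15:30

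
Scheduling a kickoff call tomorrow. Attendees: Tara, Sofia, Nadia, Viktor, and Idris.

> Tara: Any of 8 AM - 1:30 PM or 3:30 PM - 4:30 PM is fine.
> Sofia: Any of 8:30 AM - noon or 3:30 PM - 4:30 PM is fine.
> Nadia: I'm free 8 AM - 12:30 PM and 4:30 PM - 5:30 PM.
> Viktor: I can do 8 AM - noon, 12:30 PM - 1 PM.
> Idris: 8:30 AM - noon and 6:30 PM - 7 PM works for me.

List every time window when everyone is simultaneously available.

Tara ∩ Sofia: 08:30-12:00, 15:30-16:30.
Tara ∩ Sofia ∩ Nadia: 08:30-12:00.
Tara ∩ Sofia ∩ Nadia ∩ Viktor: 08:30-12:00.
Tara ∩ Sofia ∩ Nadia ∩ Viktor ∩ Idris: 08:30-12:00.

08:30-12:00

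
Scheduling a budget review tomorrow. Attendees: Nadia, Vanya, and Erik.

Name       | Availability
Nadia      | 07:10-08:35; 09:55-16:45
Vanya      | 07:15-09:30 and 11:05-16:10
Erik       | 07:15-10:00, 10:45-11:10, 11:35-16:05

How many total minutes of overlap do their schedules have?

Nadia ∩ Vanya: 07:15-08:35, 11:05-16:10.
Nadia ∩ Vanya ∩ Erik: 07:15-08:35, 11:05-11:10, 11:35-16:05.
Summing the common windows: 80 + 5 + 270 = 355 minutes.

355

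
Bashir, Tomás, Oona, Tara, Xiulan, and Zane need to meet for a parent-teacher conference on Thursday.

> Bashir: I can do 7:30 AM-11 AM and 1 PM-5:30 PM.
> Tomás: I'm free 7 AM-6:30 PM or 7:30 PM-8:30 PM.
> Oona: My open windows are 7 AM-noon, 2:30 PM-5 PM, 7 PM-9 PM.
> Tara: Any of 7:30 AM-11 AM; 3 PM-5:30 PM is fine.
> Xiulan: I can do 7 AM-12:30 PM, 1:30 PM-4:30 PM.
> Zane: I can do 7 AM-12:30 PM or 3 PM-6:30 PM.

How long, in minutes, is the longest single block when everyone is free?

210

Bashir ∩ Tomás: 07:30-11:00, 13:00-17:30.
Bashir ∩ Tomás ∩ Oona: 07:30-11:00, 14:30-17:00.
Bashir ∩ Tomás ∩ Oona ∩ Tara: 07:30-11:00, 15:00-17:00.
Bashir ∩ Tomás ∩ Oona ∩ Tara ∩ Xiulan: 07:30-11:00, 15:00-16:30.
Bashir ∩ Tomás ∩ Oona ∩ Tara ∩ Xiulan ∩ Zane: 07:30-11:00, 15:00-16:30.
Those are the intersection windows.
The longest is 07:30-11:00 at 210 minutes.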